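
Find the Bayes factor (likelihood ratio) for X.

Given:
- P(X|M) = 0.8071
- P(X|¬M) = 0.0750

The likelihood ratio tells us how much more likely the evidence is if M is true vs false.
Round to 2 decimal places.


Likelihood Ratio (LR) = P(X|M) / P(X|¬M)

LR = 0.8071 / 0.0750
   = 10.76

The evidence is 10.76 times more likely if M is true than if M is false.
LR > 1, so observing X raises the odds in favor of M.


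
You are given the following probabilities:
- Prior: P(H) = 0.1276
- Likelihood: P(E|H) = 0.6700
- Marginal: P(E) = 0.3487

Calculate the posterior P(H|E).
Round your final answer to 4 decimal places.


Using Bayes' theorem:

P(H|E) = P(E|H) × P(H) / P(E)
       = 0.6700 × 0.1276 / 0.3487
       = 0.08549200 / 0.3487
       = 0.2452

The evidence strengthens our belief in H.
Prior: 0.1276 → Posterior: 0.2452


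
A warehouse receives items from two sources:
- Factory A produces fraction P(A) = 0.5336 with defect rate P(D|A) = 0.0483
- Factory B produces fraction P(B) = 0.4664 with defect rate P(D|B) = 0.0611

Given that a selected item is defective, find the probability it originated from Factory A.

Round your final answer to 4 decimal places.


Let A = from Factory A, D = defective

Given:
- P(A) = 0.5336, P(B) = 0.4664
- P(D|A) = 0.0483, P(D|B) = 0.0611

Step 1: Find P(D)
P(D) = P(D|A)P(A) + P(D|B)P(B)
     = 0.0483 × 0.5336 + 0.0611 × 0.4664
     = 0.02577288 + 0.02849704
     = 0.05426992

Step 2: Apply Bayes' theorem
P(A|D) = P(D|A)P(A) / P(D)
       = 0.02577288 / 0.05426992
       = 0.4749


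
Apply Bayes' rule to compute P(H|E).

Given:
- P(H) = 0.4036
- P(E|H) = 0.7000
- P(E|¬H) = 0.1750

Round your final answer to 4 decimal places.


Bayes' theorem: P(H|E) = P(E|H) × P(H) / P(E)

Step 1: Calculate P(E) using law of total probability
P(E) = P(E|H)P(H) + P(E|¬H)P(¬H)
     = 0.7000 × 0.4036 + 0.1750 × 0.5964
     = 0.28252000 + 0.10437000
     = 0.38689000

Step 2: Apply Bayes' theorem
P(H|E) = P(E|H) × P(H) / P(E)
       = 0.28252000 / 0.38689000
       = 0.7302


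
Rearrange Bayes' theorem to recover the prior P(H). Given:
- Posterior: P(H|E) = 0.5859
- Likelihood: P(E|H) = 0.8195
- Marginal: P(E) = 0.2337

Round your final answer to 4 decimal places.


From Bayes' theorem: P(H|E) = P(E|H) × P(H) / P(E)

Rearranging for P(H):
P(H) = P(H|E) × P(E) / P(E|H)
     = 0.5859 × 0.2337 / 0.8195
     = 0.13692483 / 0.8195
     = 0.1671


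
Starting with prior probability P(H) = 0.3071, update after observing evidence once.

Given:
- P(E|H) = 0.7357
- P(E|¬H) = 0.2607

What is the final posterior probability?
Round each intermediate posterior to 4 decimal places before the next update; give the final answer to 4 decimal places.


Sequential Bayesian updating:

Initial prior: P(H) = 0.3071

Update 1:
  P(E) = 0.7357 × 0.3071 + 0.2607 × 0.6929 = 0.22593347 + 0.18063903 = 0.40657250
  P(H|E) = 0.22593347 / 0.40657250 = 0.5557

Final posterior: 0.5557


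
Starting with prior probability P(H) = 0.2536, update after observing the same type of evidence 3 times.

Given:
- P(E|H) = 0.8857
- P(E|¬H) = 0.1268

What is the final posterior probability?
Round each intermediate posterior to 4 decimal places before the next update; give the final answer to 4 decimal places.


Sequential Bayesian updating:

Initial prior: P(H) = 0.2536

Update 1:
  P(E) = 0.8857 × 0.2536 + 0.1268 × 0.7464 = 0.22461352 + 0.09464352 = 0.31925704
  P(H|E) = 0.22461352 / 0.31925704 = 0.7036

Update 2:
  P(E) = 0.8857 × 0.7036 + 0.1268 × 0.2964 = 0.62317852 + 0.03758352 = 0.66076204
  P(H|E) = 0.62317852 / 0.66076204 = 0.9431

Update 3:
  P(E) = 0.8857 × 0.9431 + 0.1268 × 0.0569 = 0.83530367 + 0.00721492 = 0.84251859
  P(H|E) = 0.83530367 / 0.84251859 = 0.9914

Final posterior: 0.9914


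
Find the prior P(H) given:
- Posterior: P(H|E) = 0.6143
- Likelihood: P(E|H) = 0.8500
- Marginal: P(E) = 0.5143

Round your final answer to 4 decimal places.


From Bayes' theorem: P(H|E) = P(E|H) × P(H) / P(E)

Rearranging for P(H):
P(H) = P(H|E) × P(E) / P(E|H)
     = 0.6143 × 0.5143 / 0.8500
     = 0.31593449 / 0.8500
     = 0.3717


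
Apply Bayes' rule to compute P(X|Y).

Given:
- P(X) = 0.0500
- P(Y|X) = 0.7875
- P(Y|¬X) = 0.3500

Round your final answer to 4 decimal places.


Bayes' theorem: P(X|Y) = P(Y|X) × P(X) / P(Y)

Step 1: Calculate P(Y) using law of total probability
P(Y) = P(Y|X)P(X) + P(Y|¬X)P(¬X)
     = 0.7875 × 0.0500 + 0.3500 × 0.9500
     = 0.03937500 + 0.33250000
     = 0.37187500

Step 2: Apply Bayes' theorem
P(X|Y) = P(Y|X) × P(X) / P(Y)
       = 0.03937500 / 0.37187500
       = 0.1059


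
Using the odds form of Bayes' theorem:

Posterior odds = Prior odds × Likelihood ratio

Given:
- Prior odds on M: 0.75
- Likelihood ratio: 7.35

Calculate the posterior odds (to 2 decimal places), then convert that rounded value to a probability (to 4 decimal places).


Step 1: Calculate posterior odds
Posterior odds = Prior odds × LR
               = 0.75 × 7.35
               = 5.51

Step 2: Convert to probability
P(M|E) = Posterior odds / (1 + Posterior odds)
       = 5.51 / (1 + 5.51)
       = 5.51 / 6.51
       = 0.8464

The evidence increased P(M) from 0.4286 to 0.8464.


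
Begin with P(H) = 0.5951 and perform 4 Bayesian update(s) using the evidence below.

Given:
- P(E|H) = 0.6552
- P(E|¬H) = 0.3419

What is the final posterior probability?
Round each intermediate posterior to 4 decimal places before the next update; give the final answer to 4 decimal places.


Sequential Bayesian updating:

Initial prior: P(H) = 0.5951

Update 1:
  P(E) = 0.6552 × 0.5951 + 0.3419 × 0.4049 = 0.38990952 + 0.13843531 = 0.52834483
  P(H|E) = 0.38990952 / 0.52834483 = 0.7380

Update 2:
  P(E) = 0.6552 × 0.7380 + 0.3419 × 0.2620 = 0.48353760 + 0.08957780 = 0.57311540
  P(H|E) = 0.48353760 / 0.57311540 = 0.8437

Update 3:
  P(E) = 0.6552 × 0.8437 + 0.3419 × 0.1563 = 0.55279224 + 0.05343897 = 0.60623121
  P(H|E) = 0.55279224 / 0.60623121 = 0.9119

Update 4:
  P(E) = 0.6552 × 0.9119 + 0.3419 × 0.0881 = 0.59747688 + 0.03012139 = 0.62759827
  P(H|E) = 0.59747688 / 0.62759827 = 0.9520

Final posterior: 0.9520


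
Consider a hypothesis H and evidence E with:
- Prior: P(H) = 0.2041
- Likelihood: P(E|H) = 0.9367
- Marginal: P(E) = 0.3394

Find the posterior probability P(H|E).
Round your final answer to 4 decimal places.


Using Bayes' theorem:

P(H|E) = P(E|H) × P(H) / P(E)
       = 0.9367 × 0.2041 / 0.3394
       = 0.19118047 / 0.3394
       = 0.5633

The evidence strengthens our belief in H.
Prior: 0.2041 → Posterior: 0.5633


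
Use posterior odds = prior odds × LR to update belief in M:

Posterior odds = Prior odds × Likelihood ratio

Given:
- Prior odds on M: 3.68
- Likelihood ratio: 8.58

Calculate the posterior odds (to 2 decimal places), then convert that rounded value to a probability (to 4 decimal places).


Step 1: Calculate posterior odds
Posterior odds = Prior odds × LR
               = 3.68 × 8.58
               = 31.57

Step 2: Convert to probability
P(M|E) = Posterior odds / (1 + Posterior odds)
       = 31.57 / (1 + 31.57)
       = 31.57 / 32.57
       = 0.9693

The evidence increased P(M) from 0.7863 to 0.9693.


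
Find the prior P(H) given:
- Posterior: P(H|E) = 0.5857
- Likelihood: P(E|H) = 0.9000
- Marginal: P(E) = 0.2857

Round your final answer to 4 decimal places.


From Bayes' theorem: P(H|E) = P(E|H) × P(H) / P(E)

Rearranging for P(H):
P(H) = P(H|E) × P(E) / P(E|H)
     = 0.5857 × 0.2857 / 0.9000
     = 0.16733449 / 0.9000
     = 0.1859


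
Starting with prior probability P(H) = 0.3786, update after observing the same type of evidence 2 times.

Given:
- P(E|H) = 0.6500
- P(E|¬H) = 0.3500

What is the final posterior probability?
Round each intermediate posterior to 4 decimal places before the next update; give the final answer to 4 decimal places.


Sequential Bayesian updating:

Initial prior: P(H) = 0.3786

Update 1:
  P(E) = 0.6500 × 0.3786 + 0.3500 × 0.6214 = 0.24609000 + 0.21749000 = 0.46358000
  P(H|E) = 0.24609000 / 0.46358000 = 0.5308

Update 2:
  P(E) = 0.6500 × 0.5308 + 0.3500 × 0.4692 = 0.34502000 + 0.16422000 = 0.50924000
  P(H|E) = 0.34502000 / 0.50924000 = 0.6775

Final posterior: 0.6775


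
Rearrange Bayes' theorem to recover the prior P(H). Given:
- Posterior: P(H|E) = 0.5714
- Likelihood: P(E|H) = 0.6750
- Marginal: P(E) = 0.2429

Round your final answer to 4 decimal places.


From Bayes' theorem: P(H|E) = P(E|H) × P(H) / P(E)

Rearranging for P(H):
P(H) = P(H|E) × P(E) / P(E|H)
     = 0.5714 × 0.2429 / 0.6750
     = 0.13879306 / 0.6750
     = 0.2056


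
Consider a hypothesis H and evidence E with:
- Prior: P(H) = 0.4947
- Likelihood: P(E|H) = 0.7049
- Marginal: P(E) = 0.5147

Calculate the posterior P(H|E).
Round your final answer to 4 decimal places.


Using Bayes' theorem:

P(H|E) = P(E|H) × P(H) / P(E)
       = 0.7049 × 0.4947 / 0.5147
       = 0.34871403 / 0.5147
       = 0.6775

The evidence strengthens our belief in H.
Prior: 0.4947 → Posterior: 0.6775


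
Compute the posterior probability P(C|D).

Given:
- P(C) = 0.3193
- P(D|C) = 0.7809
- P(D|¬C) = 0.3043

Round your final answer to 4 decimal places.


Bayes' theorem: P(C|D) = P(D|C) × P(C) / P(D)

Step 1: Calculate P(D) using law of total probability
P(D) = P(D|C)P(C) + P(D|¬C)P(¬C)
     = 0.7809 × 0.3193 + 0.3043 × 0.6807
     = 0.24934137 + 0.20713701
     = 0.45647838

Step 2: Apply Bayes' theorem
P(C|D) = P(D|C) × P(C) / P(D)
       = 0.24934137 / 0.45647838
       = 0.5462


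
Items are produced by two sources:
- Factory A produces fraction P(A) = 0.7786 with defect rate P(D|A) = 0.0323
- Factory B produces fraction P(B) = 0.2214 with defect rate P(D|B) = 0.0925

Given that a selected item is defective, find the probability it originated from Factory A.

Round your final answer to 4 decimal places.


Let A = from Factory A, D = defective

Given:
- P(A) = 0.7786, P(B) = 0.2214
- P(D|A) = 0.0323, P(D|B) = 0.0925

Step 1: Find P(D)
P(D) = P(D|A)P(A) + P(D|B)P(B)
     = 0.0323 × 0.7786 + 0.0925 × 0.2214
     = 0.02514878 + 0.02047950
     = 0.04562828

Step 2: Apply Bayes' theorem
P(A|D) = P(D|A)P(A) / P(D)
       = 0.02514878 / 0.04562828
       = 0.5512


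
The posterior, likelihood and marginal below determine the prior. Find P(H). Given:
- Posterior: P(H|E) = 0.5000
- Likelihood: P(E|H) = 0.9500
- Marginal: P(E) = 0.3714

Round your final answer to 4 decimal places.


From Bayes' theorem: P(H|E) = P(E|H) × P(H) / P(E)

Rearranging for P(H):
P(H) = P(H|E) × P(E) / P(E|H)
     = 0.5000 × 0.3714 / 0.9500
     = 0.18570000 / 0.9500
     = 0.1955


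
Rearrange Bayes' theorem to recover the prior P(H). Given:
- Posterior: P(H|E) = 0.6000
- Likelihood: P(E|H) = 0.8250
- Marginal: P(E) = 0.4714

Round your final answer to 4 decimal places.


From Bayes' theorem: P(H|E) = P(E|H) × P(H) / P(E)

Rearranging for P(H):
P(H) = P(H|E) × P(E) / P(E|H)
     = 0.6000 × 0.4714 / 0.8250
     = 0.28284000 / 0.8250
     = 0.3428


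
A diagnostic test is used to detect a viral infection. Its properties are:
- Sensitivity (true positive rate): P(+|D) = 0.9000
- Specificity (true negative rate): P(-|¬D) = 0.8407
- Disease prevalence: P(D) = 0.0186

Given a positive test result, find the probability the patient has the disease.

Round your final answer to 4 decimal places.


Let D = has disease, + = positive test

Given:
- P(D) = 0.0186 (prevalence)
- P(+|D) = 0.9000 (sensitivity)
- P(-|¬D) = 0.8407 (specificity)
- P(+|¬D) = 0.1593 (false positive rate = 1 - specificity)

Step 1: Find P(+)
P(+) = P(+|D)P(D) + P(+|¬D)P(¬D)
     = 0.9000 × 0.0186 + 0.1593 × 0.9814
     = 0.01674000 + 0.15633702
     = 0.17307702

Step 2: Apply Bayes' theorem for P(D|+)
P(D|+) = P(+|D)P(D) / P(+)
       = 0.01674000 / 0.17307702
       = 0.0967


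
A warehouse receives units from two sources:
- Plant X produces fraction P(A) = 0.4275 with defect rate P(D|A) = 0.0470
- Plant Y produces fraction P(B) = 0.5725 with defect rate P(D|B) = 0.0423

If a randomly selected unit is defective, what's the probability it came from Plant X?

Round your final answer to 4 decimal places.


Let A = from Plant X, D = defective

Given:
- P(A) = 0.4275, P(B) = 0.5725
- P(D|A) = 0.0470, P(D|B) = 0.0423

Step 1: Find P(D)
P(D) = P(D|A)P(A) + P(D|B)P(B)
     = 0.0470 × 0.4275 + 0.0423 × 0.5725
     = 0.02009250 + 0.02421675
     = 0.04430925

Step 2: Apply Bayes' theorem
P(A|D) = P(D|A)P(A) / P(D)
       = 0.02009250 / 0.04430925
       = 0.4535


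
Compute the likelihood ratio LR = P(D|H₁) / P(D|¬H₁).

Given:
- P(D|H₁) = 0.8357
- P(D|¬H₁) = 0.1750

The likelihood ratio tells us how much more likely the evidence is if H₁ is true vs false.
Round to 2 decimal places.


Likelihood Ratio (LR) = P(D|H₁) / P(D|¬H₁)

LR = 0.8357 / 0.1750
   = 4.78

The evidence is 4.78 times more likely if H₁ is true than if H₁ is false.
LR > 1, so observing D raises the odds in favor of H₁.


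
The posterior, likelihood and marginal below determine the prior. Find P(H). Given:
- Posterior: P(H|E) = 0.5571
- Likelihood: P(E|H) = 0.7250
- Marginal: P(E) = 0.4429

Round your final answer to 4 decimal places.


From Bayes' theorem: P(H|E) = P(E|H) × P(H) / P(E)

Rearranging for P(H):
P(H) = P(H|E) × P(E) / P(E|H)
     = 0.5571 × 0.4429 / 0.7250
     = 0.24673959 / 0.7250
     = 0.3403


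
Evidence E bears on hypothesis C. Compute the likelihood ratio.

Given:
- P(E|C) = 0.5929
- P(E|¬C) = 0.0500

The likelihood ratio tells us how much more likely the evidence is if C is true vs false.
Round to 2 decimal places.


Likelihood Ratio (LR) = P(E|C) / P(E|¬C)

LR = 0.5929 / 0.0500
   = 11.86

The evidence is 11.86 times more likely if C is true than if C is false.
Because LR exceeds 1, E is evidence for C.


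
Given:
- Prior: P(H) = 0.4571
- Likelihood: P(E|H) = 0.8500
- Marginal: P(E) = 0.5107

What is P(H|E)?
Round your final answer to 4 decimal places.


Using Bayes' theorem:

P(H|E) = P(E|H) × P(H) / P(E)
       = 0.8500 × 0.4571 / 0.5107
       = 0.38853500 / 0.5107
       = 0.7608

The evidence strengthens our belief in H.
Prior: 0.4571 → Posterior: 0.7608


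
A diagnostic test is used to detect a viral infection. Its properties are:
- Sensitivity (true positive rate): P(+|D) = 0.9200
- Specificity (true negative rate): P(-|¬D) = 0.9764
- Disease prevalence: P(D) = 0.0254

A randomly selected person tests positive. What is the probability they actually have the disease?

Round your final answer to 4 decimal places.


Let D = has disease, + = positive test

Given:
- P(D) = 0.0254 (prevalence)
- P(+|D) = 0.9200 (sensitivity)
- P(-|¬D) = 0.9764 (specificity)
- P(+|¬D) = 0.0236 (false positive rate = 1 - specificity)

Step 1: Find P(+)
P(+) = P(+|D)P(D) + P(+|¬D)P(¬D)
     = 0.9200 × 0.0254 + 0.0236 × 0.9746
     = 0.02336800 + 0.02300056
     = 0.04636856

Step 2: Apply Bayes' theorem for P(D|+)
P(D|+) = P(+|D)P(D) / P(+)
       = 0.02336800 / 0.04636856
       = 0.5040


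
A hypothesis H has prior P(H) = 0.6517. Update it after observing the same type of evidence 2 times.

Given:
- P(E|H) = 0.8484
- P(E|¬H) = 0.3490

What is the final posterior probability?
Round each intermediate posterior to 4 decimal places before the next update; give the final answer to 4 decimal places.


Sequential Bayesian updating:

Initial prior: P(H) = 0.6517

Update 1:
  P(E) = 0.8484 × 0.6517 + 0.3490 × 0.3483 = 0.55290228 + 0.12155670 = 0.67445898
  P(H|E) = 0.55290228 / 0.67445898 = 0.8198

Update 2:
  P(E) = 0.8484 × 0.8198 + 0.3490 × 0.1802 = 0.69551832 + 0.06288980 = 0.75840812
  P(H|E) = 0.69551832 / 0.75840812 = 0.9171

Final posterior: 0.9171


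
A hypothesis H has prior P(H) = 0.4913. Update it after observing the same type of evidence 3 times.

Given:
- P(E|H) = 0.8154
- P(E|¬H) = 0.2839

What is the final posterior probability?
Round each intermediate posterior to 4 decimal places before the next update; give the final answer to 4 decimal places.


Sequential Bayesian updating:

Initial prior: P(H) = 0.4913

Update 1:
  P(E) = 0.8154 × 0.4913 + 0.2839 × 0.5087 = 0.40060602 + 0.14441993 = 0.54502595
  P(H|E) = 0.40060602 / 0.54502595 = 0.7350

Update 2:
  P(E) = 0.8154 × 0.7350 + 0.2839 × 0.2650 = 0.59931900 + 0.07523350 = 0.67455250
  P(H|E) = 0.59931900 / 0.67455250 = 0.8885

Update 3:
  P(E) = 0.8154 × 0.8885 + 0.2839 × 0.1115 = 0.72448290 + 0.03165485 = 0.75613775
  P(H|E) = 0.72448290 / 0.75613775 = 0.9581

Final posterior: 0.9581


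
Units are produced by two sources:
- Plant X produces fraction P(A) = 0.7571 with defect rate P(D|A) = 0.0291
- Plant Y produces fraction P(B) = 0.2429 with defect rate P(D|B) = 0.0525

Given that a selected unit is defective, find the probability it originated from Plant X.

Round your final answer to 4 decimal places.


Let A = from Plant X, D = defective

Given:
- P(A) = 0.7571, P(B) = 0.2429
- P(D|A) = 0.0291, P(D|B) = 0.0525

Step 1: Find P(D)
P(D) = P(D|A)P(A) + P(D|B)P(B)
     = 0.0291 × 0.7571 + 0.0525 × 0.2429
     = 0.02203161 + 0.01275225
     = 0.03478386

Step 2: Apply Bayes' theorem
P(A|D) = P(D|A)P(A) / P(D)
       = 0.02203161 / 0.03478386
       = 0.6334


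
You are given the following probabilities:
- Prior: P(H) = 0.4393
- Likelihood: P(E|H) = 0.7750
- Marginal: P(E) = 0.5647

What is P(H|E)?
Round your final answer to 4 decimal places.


Using Bayes' theorem:

P(H|E) = P(E|H) × P(H) / P(E)
       = 0.7750 × 0.4393 / 0.5647
       = 0.34045750 / 0.5647
       = 0.6029

The evidence strengthens our belief in H.
Prior: 0.4393 → Posterior: 0.6029


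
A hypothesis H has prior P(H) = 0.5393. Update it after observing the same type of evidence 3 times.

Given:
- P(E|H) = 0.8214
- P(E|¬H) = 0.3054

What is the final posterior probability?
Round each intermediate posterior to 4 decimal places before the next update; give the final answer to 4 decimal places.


Sequential Bayesian updating:

Initial prior: P(H) = 0.5393

Update 1:
  P(E) = 0.8214 × 0.5393 + 0.3054 × 0.4607 = 0.44298102 + 0.14069778 = 0.58367880
  P(H|E) = 0.44298102 / 0.58367880 = 0.7589

Update 2:
  P(E) = 0.8214 × 0.7589 + 0.3054 × 0.2411 = 0.62336046 + 0.07363194 = 0.69699240
  P(H|E) = 0.62336046 / 0.69699240 = 0.8944

Update 3:
  P(E) = 0.8214 × 0.8944 + 0.3054 × 0.1056 = 0.73466016 + 0.03225024 = 0.76691040
  P(H|E) = 0.73466016 / 0.76691040 = 0.9579

Final posterior: 0.9579


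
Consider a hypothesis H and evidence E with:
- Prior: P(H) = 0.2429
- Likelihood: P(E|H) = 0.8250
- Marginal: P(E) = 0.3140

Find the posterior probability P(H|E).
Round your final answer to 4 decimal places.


Using Bayes' theorem:

P(H|E) = P(E|H) × P(H) / P(E)
       = 0.8250 × 0.2429 / 0.3140
       = 0.20039250 / 0.3140
       = 0.6382

The evidence strengthens our belief in H.
Prior: 0.2429 → Posterior: 0.6382


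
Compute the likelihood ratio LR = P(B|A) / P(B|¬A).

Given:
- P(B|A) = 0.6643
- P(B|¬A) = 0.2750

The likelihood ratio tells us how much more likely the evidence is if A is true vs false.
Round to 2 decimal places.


Likelihood Ratio (LR) = P(B|A) / P(B|¬A)

LR = 0.6643 / 0.2750
   = 2.42

The evidence is 2.42 times more likely if A is true than if A is false.
LR > 1, so observing B raises the odds in favor of A.


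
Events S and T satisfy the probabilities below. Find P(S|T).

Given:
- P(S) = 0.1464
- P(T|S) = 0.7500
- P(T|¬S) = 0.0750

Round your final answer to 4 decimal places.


Bayes' theorem: P(S|T) = P(T|S) × P(S) / P(T)

Step 1: Calculate P(T) using law of total probability
P(T) = P(T|S)P(S) + P(T|¬S)P(¬S)
     = 0.7500 × 0.1464 + 0.0750 × 0.8536
     = 0.10980000 + 0.06402000
     = 0.17382000

Step 2: Apply Bayes' theorem
P(S|T) = P(T|S) × P(S) / P(T)
       = 0.10980000 / 0.17382000
       = 0.6317


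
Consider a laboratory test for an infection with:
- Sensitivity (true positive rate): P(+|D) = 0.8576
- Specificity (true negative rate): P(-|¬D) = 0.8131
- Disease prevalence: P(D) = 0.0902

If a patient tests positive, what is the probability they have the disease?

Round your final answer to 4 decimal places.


Let D = has disease, + = positive test

Given:
- P(D) = 0.0902 (prevalence)
- P(+|D) = 0.8576 (sensitivity)
- P(-|¬D) = 0.8131 (specificity)
- P(+|¬D) = 0.1869 (false positive rate = 1 - specificity)

Step 1: Find P(+)
P(+) = P(+|D)P(D) + P(+|¬D)P(¬D)
     = 0.8576 × 0.0902 + 0.1869 × 0.9098
     = 0.07735552 + 0.17004162
     = 0.24739714

Step 2: Apply Bayes' theorem for P(D|+)
P(D|+) = P(+|D)P(D) / P(+)
       = 0.07735552 / 0.24739714
       = 0.3127


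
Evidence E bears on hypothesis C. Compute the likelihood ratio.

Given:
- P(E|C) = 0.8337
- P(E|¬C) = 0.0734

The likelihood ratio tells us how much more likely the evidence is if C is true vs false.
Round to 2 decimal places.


Likelihood Ratio (LR) = P(E|C) / P(E|¬C)

LR = 0.8337 / 0.0734
   = 11.36

The evidence is 11.36 times more likely if C is true than if C is false.
LR > 1, so observing E raises the odds in favor of C.


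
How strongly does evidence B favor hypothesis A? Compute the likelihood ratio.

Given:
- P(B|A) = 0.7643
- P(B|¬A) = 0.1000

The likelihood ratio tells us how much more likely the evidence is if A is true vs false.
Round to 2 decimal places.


Likelihood Ratio (LR) = P(B|A) / P(B|¬A)

LR = 0.7643 / 0.1000
   = 7.64

The evidence is 7.64 times more likely if A is true than if A is false.
LR > 1, so observing B raises the odds in favor of A.


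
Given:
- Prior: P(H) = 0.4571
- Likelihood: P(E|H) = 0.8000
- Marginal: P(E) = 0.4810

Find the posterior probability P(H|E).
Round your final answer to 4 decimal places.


Using Bayes' theorem:

P(H|E) = P(E|H) × P(H) / P(E)
       = 0.8000 × 0.4571 / 0.4810
       = 0.36568000 / 0.4810
       = 0.7602

The evidence strengthens our belief in H.
Prior: 0.4571 → Posterior: 0.7602


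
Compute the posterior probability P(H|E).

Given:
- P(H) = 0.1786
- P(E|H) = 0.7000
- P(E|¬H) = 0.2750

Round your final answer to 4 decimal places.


Bayes' theorem: P(H|E) = P(E|H) × P(H) / P(E)

Step 1: Calculate P(E) using law of total probability
P(E) = P(E|H)P(H) + P(E|¬H)P(¬H)
     = 0.7000 × 0.1786 + 0.2750 × 0.8214
     = 0.12502000 + 0.22588500
     = 0.35090500

Step 2: Apply Bayes' theorem
P(H|E) = P(E|H) × P(H) / P(E)
       = 0.12502000 / 0.35090500
       = 0.3563


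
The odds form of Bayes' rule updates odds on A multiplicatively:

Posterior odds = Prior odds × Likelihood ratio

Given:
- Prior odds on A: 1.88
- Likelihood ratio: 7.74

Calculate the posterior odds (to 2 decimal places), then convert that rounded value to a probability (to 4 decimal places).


Step 1: Calculate posterior odds
Posterior odds = Prior odds × LR
               = 1.88 × 7.74
               = 14.55

Step 2: Convert to probability
P(A|E) = Posterior odds / (1 + Posterior odds)
       = 14.55 / (1 + 14.55)
       = 14.55 / 15.55
       = 0.9357

The evidence increased P(A) from 0.6528 to 0.9357.


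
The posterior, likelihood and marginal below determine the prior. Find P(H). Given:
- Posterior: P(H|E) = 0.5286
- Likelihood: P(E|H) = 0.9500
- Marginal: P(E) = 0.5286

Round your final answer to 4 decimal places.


From Bayes' theorem: P(H|E) = P(E|H) × P(H) / P(E)

Rearranging for P(H):
P(H) = P(H|E) × P(E) / P(E|H)
     = 0.5286 × 0.5286 / 0.9500
     = 0.27941796 / 0.9500
     = 0.2941


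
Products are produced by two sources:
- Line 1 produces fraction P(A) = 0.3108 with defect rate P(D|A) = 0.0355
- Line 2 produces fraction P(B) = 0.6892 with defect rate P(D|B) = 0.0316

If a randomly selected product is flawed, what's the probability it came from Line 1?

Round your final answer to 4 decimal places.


Let A = from Line 1, D = flawed

Given:
- P(A) = 0.3108, P(B) = 0.6892
- P(D|A) = 0.0355, P(D|B) = 0.0316

Step 1: Find P(D)
P(D) = P(D|A)P(A) + P(D|B)P(B)
     = 0.0355 × 0.3108 + 0.0316 × 0.6892
     = 0.01103340 + 0.02177872
     = 0.03281212

Step 2: Apply Bayes' theorem
P(A|D) = P(D|A)P(A) / P(D)
       = 0.01103340 / 0.03281212
       = 0.3363


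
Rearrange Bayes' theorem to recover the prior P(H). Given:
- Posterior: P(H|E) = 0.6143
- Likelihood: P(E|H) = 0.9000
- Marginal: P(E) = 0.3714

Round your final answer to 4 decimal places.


From Bayes' theorem: P(H|E) = P(E|H) × P(H) / P(E)

Rearranging for P(H):
P(H) = P(H|E) × P(E) / P(E|H)
     = 0.6143 × 0.3714 / 0.9000
     = 0.22815102 / 0.9000
     = 0.2535


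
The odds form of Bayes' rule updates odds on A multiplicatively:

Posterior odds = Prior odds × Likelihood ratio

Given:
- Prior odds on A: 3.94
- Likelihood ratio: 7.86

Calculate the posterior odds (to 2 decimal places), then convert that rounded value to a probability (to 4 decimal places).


Step 1: Calculate posterior odds
Posterior odds = Prior odds × LR
               = 3.94 × 7.86
               = 30.97

Step 2: Convert to probability
P(A|E) = Posterior odds / (1 + Posterior odds)
       = 30.97 / (1 + 30.97)
       = 30.97 / 31.97
       = 0.9687

The evidence increased P(A) from 0.7976 to 0.9687.


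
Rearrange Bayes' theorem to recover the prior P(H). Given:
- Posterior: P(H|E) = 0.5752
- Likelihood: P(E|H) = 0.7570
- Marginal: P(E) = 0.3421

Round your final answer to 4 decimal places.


From Bayes' theorem: P(H|E) = P(E|H) × P(H) / P(E)

Rearranging for P(H):
P(H) = P(H|E) × P(E) / P(E|H)
     = 0.5752 × 0.3421 / 0.7570
     = 0.19677592 / 0.7570
     = 0.2599


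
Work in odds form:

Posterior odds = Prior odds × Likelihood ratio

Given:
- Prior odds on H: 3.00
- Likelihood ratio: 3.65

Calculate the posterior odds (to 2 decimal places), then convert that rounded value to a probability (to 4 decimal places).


Step 1: Calculate posterior odds
Posterior odds = Prior odds × LR
               = 3.00 × 3.65
               = 10.95

Step 2: Convert to probability
P(H|E) = Posterior odds / (1 + Posterior odds)
       = 10.95 / (1 + 10.95)
       = 10.95 / 11.95
       = 0.9163

The evidence increased P(H) from 0.7500 to 0.9163.


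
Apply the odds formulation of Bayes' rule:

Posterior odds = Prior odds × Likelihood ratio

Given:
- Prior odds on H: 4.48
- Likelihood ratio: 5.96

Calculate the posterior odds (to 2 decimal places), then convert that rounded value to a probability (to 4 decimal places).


Step 1: Calculate posterior odds
Posterior odds = Prior odds × LR
               = 4.48 × 5.96
               = 26.70

Step 2: Convert to probability
P(H|E) = Posterior odds / (1 + Posterior odds)
       = 26.70 / (1 + 26.70)
       = 26.70 / 27.70
       = 0.9639

The evidence increased P(H) from 0.8175 to 0.9639.


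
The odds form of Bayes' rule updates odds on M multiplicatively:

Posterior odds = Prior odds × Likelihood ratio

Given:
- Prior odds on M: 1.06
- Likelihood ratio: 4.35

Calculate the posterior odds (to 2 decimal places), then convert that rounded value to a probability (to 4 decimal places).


Step 1: Calculate posterior odds
Posterior odds = Prior odds × LR
               = 1.06 × 4.35
               = 4.61

Step 2: Convert to probability
P(M|E) = Posterior odds / (1 + Posterior odds)
       = 4.61 / (1 + 4.61)
       = 4.61 / 5.61
       = 0.8217

The evidence increased P(M) from 0.5146 to 0.8217.


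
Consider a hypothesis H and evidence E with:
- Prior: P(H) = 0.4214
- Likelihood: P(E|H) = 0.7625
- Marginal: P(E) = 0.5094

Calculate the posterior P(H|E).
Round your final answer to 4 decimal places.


Using Bayes' theorem:

P(H|E) = P(E|H) × P(H) / P(E)
       = 0.7625 × 0.4214 / 0.5094
       = 0.32131750 / 0.5094
       = 0.6308

The evidence strengthens our belief in H.
Prior: 0.4214 → Posterior: 0.6308


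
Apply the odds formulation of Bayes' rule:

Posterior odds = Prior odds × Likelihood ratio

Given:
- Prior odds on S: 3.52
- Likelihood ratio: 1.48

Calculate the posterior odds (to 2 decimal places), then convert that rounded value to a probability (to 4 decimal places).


Step 1: Calculate posterior odds
Posterior odds = Prior odds × LR
               = 3.52 × 1.48
               = 5.21

Step 2: Convert to probability
P(S|E) = Posterior odds / (1 + Posterior odds)
       = 5.21 / (1 + 5.21)
       = 5.21 / 6.21
       = 0.8390

The evidence increased P(S) from 0.7788 to 0.8390.


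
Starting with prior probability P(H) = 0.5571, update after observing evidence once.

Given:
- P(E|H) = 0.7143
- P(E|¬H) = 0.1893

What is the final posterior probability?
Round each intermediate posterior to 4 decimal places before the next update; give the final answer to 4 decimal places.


Sequential Bayesian updating:

Initial prior: P(H) = 0.5571

Update 1:
  P(E) = 0.7143 × 0.5571 + 0.1893 × 0.4429 = 0.39793653 + 0.08384097 = 0.48177750
  P(H|E) = 0.39793653 / 0.48177750 = 0.8260

Final posterior: 0.8260


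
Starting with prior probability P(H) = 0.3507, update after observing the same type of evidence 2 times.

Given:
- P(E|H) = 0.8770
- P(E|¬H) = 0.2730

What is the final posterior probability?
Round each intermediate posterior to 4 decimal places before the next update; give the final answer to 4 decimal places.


Sequential Bayesian updating:

Initial prior: P(H) = 0.3507

Update 1:
  P(E) = 0.8770 × 0.3507 + 0.2730 × 0.6493 = 0.30756390 + 0.17725890 = 0.48482280
  P(H|E) = 0.30756390 / 0.48482280 = 0.6344

Update 2:
  P(E) = 0.8770 × 0.6344 + 0.2730 × 0.3656 = 0.55636880 + 0.09980880 = 0.65617760
  P(H|E) = 0.55636880 / 0.65617760 = 0.8479

Final posterior: 0.8479


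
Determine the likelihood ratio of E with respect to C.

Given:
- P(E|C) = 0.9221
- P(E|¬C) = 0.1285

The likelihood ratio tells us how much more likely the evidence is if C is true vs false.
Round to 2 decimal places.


Likelihood Ratio (LR) = P(E|C) / P(E|¬C)

LR = 0.9221 / 0.1285
   = 7.18

The evidence is 7.18 times more likely if C is true than if C is false.
Since LR > 1, the evidence supports C over ¬C.


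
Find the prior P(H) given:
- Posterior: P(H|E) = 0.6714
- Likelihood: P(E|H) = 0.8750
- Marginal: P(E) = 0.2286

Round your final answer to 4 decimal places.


From Bayes' theorem: P(H|E) = P(E|H) × P(H) / P(E)

Rearranging for P(H):
P(H) = P(H|E) × P(E) / P(E|H)
     = 0.6714 × 0.2286 / 0.8750
     = 0.15348204 / 0.8750
     = 0.1754


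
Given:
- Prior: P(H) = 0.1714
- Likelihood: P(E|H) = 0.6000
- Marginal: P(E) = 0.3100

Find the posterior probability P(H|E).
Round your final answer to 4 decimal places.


Using Bayes' theorem:

P(H|E) = P(E|H) × P(H) / P(E)
       = 0.6000 × 0.1714 / 0.3100
       = 0.10284000 / 0.3100
       = 0.3317

The evidence strengthens our belief in H.
Prior: 0.1714 → Posterior: 0.3317


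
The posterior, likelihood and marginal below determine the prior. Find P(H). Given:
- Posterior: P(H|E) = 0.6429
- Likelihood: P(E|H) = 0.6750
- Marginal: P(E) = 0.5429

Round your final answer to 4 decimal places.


From Bayes' theorem: P(H|E) = P(E|H) × P(H) / P(E)

Rearranging for P(H):
P(H) = P(H|E) × P(E) / P(E|H)
     = 0.6429 × 0.5429 / 0.6750
     = 0.34903041 / 0.6750
     = 0.5171


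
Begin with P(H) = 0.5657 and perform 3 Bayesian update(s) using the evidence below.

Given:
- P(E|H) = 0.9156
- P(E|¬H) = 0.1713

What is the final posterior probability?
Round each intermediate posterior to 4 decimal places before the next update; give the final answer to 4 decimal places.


Sequential Bayesian updating:

Initial prior: P(H) = 0.5657

Update 1:
  P(E) = 0.9156 × 0.5657 + 0.1713 × 0.4343 = 0.51795492 + 0.07439559 = 0.59235051
  P(H|E) = 0.51795492 / 0.59235051 = 0.8744

Update 2:
  P(E) = 0.9156 × 0.8744 + 0.1713 × 0.1256 = 0.80060064 + 0.02151528 = 0.82211592
  P(H|E) = 0.80060064 / 0.82211592 = 0.9738

Update 3:
  P(E) = 0.9156 × 0.9738 + 0.1713 × 0.0262 = 0.89161128 + 0.00448806 = 0.89609934
  P(H|E) = 0.89161128 / 0.89609934 = 0.9950

Final posterior: 0.9950


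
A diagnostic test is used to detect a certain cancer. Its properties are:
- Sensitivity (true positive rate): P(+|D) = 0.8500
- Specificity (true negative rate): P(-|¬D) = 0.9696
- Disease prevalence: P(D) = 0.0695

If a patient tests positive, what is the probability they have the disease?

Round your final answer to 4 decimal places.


Let D = has disease, + = positive test

Given:
- P(D) = 0.0695 (prevalence)
- P(+|D) = 0.8500 (sensitivity)
- P(-|¬D) = 0.9696 (specificity)
- P(+|¬D) = 0.0304 (false positive rate = 1 - specificity)

Step 1: Find P(+)
P(+) = P(+|D)P(D) + P(+|¬D)P(¬D)
     = 0.8500 × 0.0695 + 0.0304 × 0.9305
     = 0.05907500 + 0.02828720
     = 0.08736220

Step 2: Apply Bayes' theorem for P(D|+)
P(D|+) = P(+|D)P(D) / P(+)
       = 0.05907500 / 0.08736220
       = 0.6762


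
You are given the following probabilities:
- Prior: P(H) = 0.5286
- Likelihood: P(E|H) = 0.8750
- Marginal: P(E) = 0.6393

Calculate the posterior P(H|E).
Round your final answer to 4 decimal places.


Using Bayes' theorem:

P(H|E) = P(E|H) × P(H) / P(E)
       = 0.8750 × 0.5286 / 0.6393
       = 0.46252500 / 0.6393
       = 0.7235

The evidence strengthens our belief in H.
Prior: 0.5286 → Posterior: 0.7235


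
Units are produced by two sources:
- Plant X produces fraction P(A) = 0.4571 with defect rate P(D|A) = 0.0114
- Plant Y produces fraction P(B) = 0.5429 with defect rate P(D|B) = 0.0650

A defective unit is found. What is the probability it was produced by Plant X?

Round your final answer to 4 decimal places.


Let A = from Plant X, D = defective

Given:
- P(A) = 0.4571, P(B) = 0.5429
- P(D|A) = 0.0114, P(D|B) = 0.0650

Step 1: Find P(D)
P(D) = P(D|A)P(A) + P(D|B)P(B)
     = 0.0114 × 0.4571 + 0.0650 × 0.5429
     = 0.00521094 + 0.03528850
     = 0.04049944

Step 2: Apply Bayes' theorem
P(A|D) = P(D|A)P(A) / P(D)
       = 0.00521094 / 0.04049944
       = 0.1287


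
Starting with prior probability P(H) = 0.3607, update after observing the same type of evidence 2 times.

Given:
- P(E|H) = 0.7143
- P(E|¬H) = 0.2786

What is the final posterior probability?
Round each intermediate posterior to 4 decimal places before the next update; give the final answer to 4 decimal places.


Sequential Bayesian updating:

Initial prior: P(H) = 0.3607

Update 1:
  P(E) = 0.7143 × 0.3607 + 0.2786 × 0.6393 = 0.25764801 + 0.17810898 = 0.43575699
  P(H|E) = 0.25764801 / 0.43575699 = 0.5913

Update 2:
  P(E) = 0.7143 × 0.5913 + 0.2786 × 0.4087 = 0.42236559 + 0.11386382 = 0.53622941
  P(H|E) = 0.42236559 / 0.53622941 = 0.7877

Final posterior: 0.7877


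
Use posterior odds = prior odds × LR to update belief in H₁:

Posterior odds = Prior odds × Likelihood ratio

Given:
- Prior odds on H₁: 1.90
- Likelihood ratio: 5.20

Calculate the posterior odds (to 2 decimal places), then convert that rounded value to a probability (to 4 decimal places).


Step 1: Calculate posterior odds
Posterior odds = Prior odds × LR
               = 1.90 × 5.20
               = 9.88

Step 2: Convert to probability
P(H₁|E) = Posterior odds / (1 + Posterior odds)
       = 9.88 / (1 + 9.88)
       = 9.88 / 10.88
       = 0.9081

The evidence increased P(H₁) from 0.6552 to 0.9081.


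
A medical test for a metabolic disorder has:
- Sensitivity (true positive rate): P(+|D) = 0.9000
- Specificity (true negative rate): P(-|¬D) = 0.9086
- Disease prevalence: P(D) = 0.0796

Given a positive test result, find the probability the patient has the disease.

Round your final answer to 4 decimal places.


Let D = has disease, + = positive test

Given:
- P(D) = 0.0796 (prevalence)
- P(+|D) = 0.9000 (sensitivity)
- P(-|¬D) = 0.9086 (specificity)
- P(+|¬D) = 0.0914 (false positive rate = 1 - specificity)

Step 1: Find P(+)
P(+) = P(+|D)P(D) + P(+|¬D)P(¬D)
     = 0.9000 × 0.0796 + 0.0914 × 0.9204
     = 0.07164000 + 0.08412456
     = 0.15576456

Step 2: Apply Bayes' theorem for P(D|+)
P(D|+) = P(+|D)P(D) / P(+)
       = 0.07164000 / 0.15576456
       = 0.4599


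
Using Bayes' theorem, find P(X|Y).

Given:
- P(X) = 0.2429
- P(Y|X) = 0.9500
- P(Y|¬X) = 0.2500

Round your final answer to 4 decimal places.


Bayes' theorem: P(X|Y) = P(Y|X) × P(X) / P(Y)

Step 1: Calculate P(Y) using law of total probability
P(Y) = P(Y|X)P(X) + P(Y|¬X)P(¬X)
     = 0.9500 × 0.2429 + 0.2500 × 0.7571
     = 0.23075500 + 0.18927500
     = 0.42003000

Step 2: Apply Bayes' theorem
P(X|Y) = P(Y|X) × P(X) / P(Y)
       = 0.23075500 / 0.42003000
       = 0.5494


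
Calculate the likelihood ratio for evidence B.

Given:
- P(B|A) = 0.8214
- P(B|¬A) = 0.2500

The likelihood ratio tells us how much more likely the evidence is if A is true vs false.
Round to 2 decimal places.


Likelihood Ratio (LR) = P(B|A) / P(B|¬A)

LR = 0.8214 / 0.2500
   = 3.29

The evidence is 3.29 times more likely if A is true than if A is false.
Because LR exceeds 1, B is evidence for A.


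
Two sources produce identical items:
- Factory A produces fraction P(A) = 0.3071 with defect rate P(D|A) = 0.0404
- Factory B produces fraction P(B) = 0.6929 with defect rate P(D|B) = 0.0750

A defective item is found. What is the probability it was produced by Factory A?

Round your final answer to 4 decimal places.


Let A = from Factory A, D = defective

Given:
- P(A) = 0.3071, P(B) = 0.6929
- P(D|A) = 0.0404, P(D|B) = 0.0750

Step 1: Find P(D)
P(D) = P(D|A)P(A) + P(D|B)P(B)
     = 0.0404 × 0.3071 + 0.0750 × 0.6929
     = 0.01240684 + 0.05196750
     = 0.06437434

Step 2: Apply Bayes' theorem
P(A|D) = P(D|A)P(A) / P(D)
       = 0.01240684 / 0.06437434
       = 0.1927


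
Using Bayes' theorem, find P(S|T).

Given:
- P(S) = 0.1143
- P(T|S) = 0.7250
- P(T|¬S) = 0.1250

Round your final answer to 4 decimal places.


Bayes' theorem: P(S|T) = P(T|S) × P(S) / P(T)

Step 1: Calculate P(T) using law of total probability
P(T) = P(T|S)P(S) + P(T|¬S)P(¬S)
     = 0.7250 × 0.1143 + 0.1250 × 0.8857
     = 0.08286750 + 0.11071250
     = 0.19358000

Step 2: Apply Bayes' theorem
P(S|T) = P(T|S) × P(S) / P(T)
       = 0.08286750 / 0.19358000
       = 0.4281


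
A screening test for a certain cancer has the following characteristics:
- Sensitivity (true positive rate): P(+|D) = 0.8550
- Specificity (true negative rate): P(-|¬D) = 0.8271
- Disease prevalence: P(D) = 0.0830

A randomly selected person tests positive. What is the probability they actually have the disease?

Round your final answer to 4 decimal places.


Let D = has disease, + = positive test

Given:
- P(D) = 0.0830 (prevalence)
- P(+|D) = 0.8550 (sensitivity)
- P(-|¬D) = 0.8271 (specificity)
- P(+|¬D) = 0.1729 (false positive rate = 1 - specificity)

Step 1: Find P(+)
P(+) = P(+|D)P(D) + P(+|¬D)P(¬D)
     = 0.8550 × 0.0830 + 0.1729 × 0.9170
     = 0.07096500 + 0.15854930
     = 0.22951430

Step 2: Apply Bayes' theorem for P(D|+)
P(D|+) = P(+|D)P(D) / P(+)
       = 0.07096500 / 0.22951430
       = 0.3092


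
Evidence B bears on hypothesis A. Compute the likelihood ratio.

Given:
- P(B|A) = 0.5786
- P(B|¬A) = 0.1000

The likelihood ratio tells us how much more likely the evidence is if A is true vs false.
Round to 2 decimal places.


Likelihood Ratio (LR) = P(B|A) / P(B|¬A)

LR = 0.5786 / 0.1000
   = 5.79

The evidence is 5.79 times more likely if A is true than if A is false.
LR > 1, so observing B raises the odds in favor of A.


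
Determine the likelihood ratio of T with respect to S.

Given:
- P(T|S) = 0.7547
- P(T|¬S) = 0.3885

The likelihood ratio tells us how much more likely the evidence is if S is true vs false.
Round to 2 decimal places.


Likelihood Ratio (LR) = P(T|S) / P(T|¬S)

LR = 0.7547 / 0.3885
   = 1.94

The evidence is 1.94 times more likely if S is true than if S is false.
Because LR exceeds 1, T is evidence for S.


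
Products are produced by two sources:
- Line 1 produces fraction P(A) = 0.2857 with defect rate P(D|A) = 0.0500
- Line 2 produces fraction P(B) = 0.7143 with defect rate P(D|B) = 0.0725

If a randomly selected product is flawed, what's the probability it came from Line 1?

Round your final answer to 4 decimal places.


Let A = from Line 1, D = flawed

Given:
- P(A) = 0.2857, P(B) = 0.7143
- P(D|A) = 0.0500, P(D|B) = 0.0725

Step 1: Find P(D)
P(D) = P(D|A)P(A) + P(D|B)P(B)
     = 0.0500 × 0.2857 + 0.0725 × 0.7143
     = 0.01428500 + 0.05178675
     = 0.06607175

Step 2: Apply Bayes' theorem
P(A|D) = P(D|A)P(A) / P(D)
       = 0.01428500 / 0.06607175
       = 0.2162
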